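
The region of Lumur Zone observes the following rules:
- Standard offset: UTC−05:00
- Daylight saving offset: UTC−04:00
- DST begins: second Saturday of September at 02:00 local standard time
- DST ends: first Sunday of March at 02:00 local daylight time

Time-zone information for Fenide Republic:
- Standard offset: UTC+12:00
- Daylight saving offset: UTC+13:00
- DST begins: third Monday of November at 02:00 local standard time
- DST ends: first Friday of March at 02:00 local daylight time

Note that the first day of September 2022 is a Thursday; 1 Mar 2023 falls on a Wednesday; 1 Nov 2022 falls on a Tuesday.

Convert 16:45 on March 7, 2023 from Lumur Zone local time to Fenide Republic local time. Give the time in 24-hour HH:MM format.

09:45

1 September 2022 is a Thursday, so the first Saturday is September 3 and the second is September 10.
1 March 2023 is a Wednesday, so the first Sunday is March 5.
March 7, 2023 does not fall between 10 September 2022 and 5 March 2023, so daylight saving is not in effect and Lumur Zone is at UTC−05:00.
16:45 Lumur Zone + 5h = 21:45 UTC.
1 November 2022 is a Tuesday, so the first Monday is November 7 and the third is November 21.
1 March 2023 is a Wednesday, so the first Friday is March 3.
At the standard offset (UTC+12:00), 21:45 UTC + 12h = 09:45 Fenide Republic standard time (rolling into the next day, 8 March 2023).
The standard-time date in Fenide Republic, March 8, 2023, does not fall between 21 November 2022 and 3 March 2023, so daylight saving is not in effect and Fenide Republic is at UTC+12:00.
21:45 UTC + 12h = 09:45 Fenide Republic (rolling into the next day, 8 March 2023).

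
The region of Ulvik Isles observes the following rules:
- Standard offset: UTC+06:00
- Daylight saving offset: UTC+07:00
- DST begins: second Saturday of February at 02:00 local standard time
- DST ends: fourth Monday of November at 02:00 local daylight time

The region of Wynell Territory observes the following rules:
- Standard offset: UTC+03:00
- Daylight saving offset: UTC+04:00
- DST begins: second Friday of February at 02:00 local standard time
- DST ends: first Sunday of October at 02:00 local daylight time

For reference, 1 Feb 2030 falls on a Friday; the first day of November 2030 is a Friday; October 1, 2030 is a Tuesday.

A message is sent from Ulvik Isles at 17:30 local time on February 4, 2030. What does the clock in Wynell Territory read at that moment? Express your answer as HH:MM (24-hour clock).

14:30

1 February 2030 is a Friday, so the first Saturday is February 2 and the second is February 9.
1 November 2030 is a Friday, so the first Monday is November 4 and the fourth is November 25.
February 4, 2030 is outside the daylight-saving period (9 February – 25 November), so Ulvik Isles is on standard time, UTC+06:00.
17:30 Ulvik Isles − 6h = 11:30 UTC.
1 February 2030 is a Friday, so the first Friday is February 1 and the second is February 8.
1 October 2030 is a Tuesday, so the first Sunday is October 6.
At the standard offset (UTC+03:00), 11:30 UTC + 3h = 14:30 Wynell Territory standard time.
Daylight saving runs 8 February – 6 October; the standard-time date in Wynell Territory, February 4, 2030, is outside that window, so Wynell Territory is on standard time at UTC+03:00.
11:30 UTC + 3h = 14:30 Wynell Territory.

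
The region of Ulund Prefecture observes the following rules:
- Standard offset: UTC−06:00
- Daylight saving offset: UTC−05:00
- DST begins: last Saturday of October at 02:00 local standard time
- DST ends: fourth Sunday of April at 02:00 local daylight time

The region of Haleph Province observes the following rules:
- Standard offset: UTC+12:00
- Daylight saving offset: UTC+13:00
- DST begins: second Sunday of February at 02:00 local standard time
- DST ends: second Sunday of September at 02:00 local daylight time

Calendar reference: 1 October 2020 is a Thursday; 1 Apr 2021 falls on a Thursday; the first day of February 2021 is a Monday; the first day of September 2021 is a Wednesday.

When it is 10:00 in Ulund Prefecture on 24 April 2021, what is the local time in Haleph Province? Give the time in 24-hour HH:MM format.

1 October 2020 is a Thursday, so Saturdays fall on 3, 10, 17, 24, 31; the last is October 31.
1 April 2021 is a Thursday, so the first Sunday is April 4 and the fourth is April 25.
Daylight saving runs 31 October 2020 – 25 April 2021; 24 April 2021 is inside that window, so Ulund Prefecture is at UTC−05:00.
10:00 Ulund Prefecture + 5h = 15:00 UTC.
1 February 2021 is a Monday, so the first Sunday is February 7 and the second is February 14.
1 September 2021 is a Wednesday, so the first Sunday is September 5 and the second is September 12.
At the standard offset (UTC+12:00), 15:00 UTC + 12h = 03:00 Haleph Province standard time (rolling into the next day, 25 April 2021).
The standard-time date in Haleph Province, 25 April 2021, falls between 14 February and 12 September, so daylight saving is in effect and Haleph Province is at UTC+13:00.
15:00 UTC + 13h = 04:00 Haleph Province (rolling into the next day, 25 April 2021).

04:00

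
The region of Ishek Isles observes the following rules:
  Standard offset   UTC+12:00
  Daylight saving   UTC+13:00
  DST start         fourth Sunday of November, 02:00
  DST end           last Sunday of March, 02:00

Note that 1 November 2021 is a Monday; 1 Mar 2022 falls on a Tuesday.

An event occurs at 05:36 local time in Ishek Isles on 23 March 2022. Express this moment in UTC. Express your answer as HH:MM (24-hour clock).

16:36

1 November 2021 is a Monday, so the first Sunday is November 7 and the fourth is November 28.
1 March 2022 is a Tuesday, so Sundays fall on 6, 13, 20, 27; the last is March 27.
Daylight saving runs 28 November 2021 – 27 March 2022; 23 March 2022 is inside that window, so Ishek Isles is at UTC+13:00.
05:36 local − 13h = 16:36 UTC (rolling into the previous day, 22 March 2022).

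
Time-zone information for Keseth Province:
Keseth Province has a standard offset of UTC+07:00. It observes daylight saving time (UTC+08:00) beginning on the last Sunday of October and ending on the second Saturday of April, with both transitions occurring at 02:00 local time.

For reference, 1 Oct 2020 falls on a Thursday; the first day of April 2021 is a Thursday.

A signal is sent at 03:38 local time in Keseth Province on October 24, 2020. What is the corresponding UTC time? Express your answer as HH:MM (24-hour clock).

20:38

1 October 2020 is a Thursday, so Sundays fall on 4, 11, 18, 25; the last is October 25.
1 April 2021 is a Thursday, so the first Saturday is April 3 and the second is April 10.
October 24, 2020 does not fall between 25 October 2020 and 10 April 2021, so daylight saving is not in effect and Keseth Province is at UTC+07:00.
03:38 local − 7h = 20:38 UTC (rolling into the previous day, 23 October 2020).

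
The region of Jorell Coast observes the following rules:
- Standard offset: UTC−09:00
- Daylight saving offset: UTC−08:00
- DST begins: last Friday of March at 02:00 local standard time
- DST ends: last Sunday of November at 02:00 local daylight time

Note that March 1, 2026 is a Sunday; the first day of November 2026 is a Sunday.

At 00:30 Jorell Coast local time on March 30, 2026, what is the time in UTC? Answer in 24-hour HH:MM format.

08:30

1 March 2026 is a Sunday, so Fridays fall on 6, 13, 20, 27; the last is March 27.
1 November 2026 is a Sunday, so Sundays fall on 1, 8, 15, 22, 29; the last is November 29.
March 30, 2026 lies within the daylight-saving period (27 March – 29 November), so Jorell Coast is on daylight time, UTC−08:00.
00:30 local + 8h = 08:30 UTC.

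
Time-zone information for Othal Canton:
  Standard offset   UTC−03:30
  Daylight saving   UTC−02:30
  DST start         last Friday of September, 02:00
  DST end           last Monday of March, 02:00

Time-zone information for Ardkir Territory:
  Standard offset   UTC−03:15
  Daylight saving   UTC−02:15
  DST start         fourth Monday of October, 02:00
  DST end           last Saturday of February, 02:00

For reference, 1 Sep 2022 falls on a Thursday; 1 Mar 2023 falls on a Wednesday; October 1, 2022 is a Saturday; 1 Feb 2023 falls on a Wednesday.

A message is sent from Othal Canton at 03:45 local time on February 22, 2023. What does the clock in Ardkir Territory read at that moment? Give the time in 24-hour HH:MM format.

1 September 2022 is a Thursday, so Fridays fall on 2, 9, 16, 23, 30; the last is September 30.
1 March 2023 is a Wednesday, so Mondays fall on 6, 13, 20, 27; the last is March 27.
February 22, 2023 lies within the daylight-saving period (30 September 2022 – 27 March 2023), so Othal Canton is on daylight time, UTC−02:30.
03:45 Othal Canton + 2h30m = 06:15 UTC.
1 October 2022 is a Saturday, so the first Monday is October 3 and the fourth is October 24.
1 February 2023 is a Wednesday, so Saturdays fall on 4, 11, 18, 25; the last is February 25.
At the standard offset (UTC−03:15), 06:15 UTC − 3h15m = 03:00 Ardkir Territory standard time.
Daylight saving runs 24 October 2022 – 25 February 2023; the standard-time date in Ardkir Territory, February 22, 2023, is inside that window, so Ardkir Territory is at UTC−02:15.
06:15 UTC − 2h15m = 04:00 Ardkir Territory.

04:00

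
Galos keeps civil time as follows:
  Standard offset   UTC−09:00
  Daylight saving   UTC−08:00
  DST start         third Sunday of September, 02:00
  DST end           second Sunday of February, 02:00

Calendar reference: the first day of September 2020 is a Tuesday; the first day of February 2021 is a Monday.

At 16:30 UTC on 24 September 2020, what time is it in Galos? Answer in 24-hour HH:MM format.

1 September 2020 is a Tuesday, so the first Sunday is September 6 and the third is September 20.
1 February 2021 is a Monday, so the first Sunday is February 7 and the second is February 14.
At the standard offset (UTC−09:00), 16:30 UTC − 9h = 07:30 Galos standard time.
Daylight saving runs 20 September 2020 – 14 February 2021; the standard-time date in Galos, 24 September 2020, is inside that window, so Galos is at UTC−08:00.
16:30 UTC − 8h = 08:30 local.

08:30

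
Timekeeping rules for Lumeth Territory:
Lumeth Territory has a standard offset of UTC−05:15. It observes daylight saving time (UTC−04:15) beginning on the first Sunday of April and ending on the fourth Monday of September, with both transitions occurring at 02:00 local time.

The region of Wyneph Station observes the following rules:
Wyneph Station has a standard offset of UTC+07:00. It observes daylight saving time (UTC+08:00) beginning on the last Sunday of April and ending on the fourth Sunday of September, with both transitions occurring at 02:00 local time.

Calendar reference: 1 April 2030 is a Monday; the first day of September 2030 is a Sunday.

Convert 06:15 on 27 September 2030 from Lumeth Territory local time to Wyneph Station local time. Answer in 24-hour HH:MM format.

18:30

1 April 2030 is a Monday, so the first Sunday is April 7.
1 September 2030 is a Sunday, so the first Monday is September 2 and the fourth is September 23.
Daylight saving runs 7 April – 23 September; 27 September 2030 is outside that window, so Lumeth Territory is on standard time at UTC−05:15.
06:15 Lumeth Territory + 5h15m = 11:30 UTC.
1 April 2030 is a Monday, so Sundays fall on 7, 14, 21, 28; the last is April 28.
1 September 2030 is a Sunday, so the first Sunday is September 1 and the fourth is September 22.
At the standard offset (UTC+07:00), 11:30 UTC + 7h = 18:30 Wyneph Station standard time.
Daylight saving runs 28 April – 22 September; the standard-time date in Wyneph Station, 27 September 2030, is outside that window, so Wyneph Station is on standard time at UTC+07:00.
11:30 UTC + 7h = 18:30 Wyneph Station.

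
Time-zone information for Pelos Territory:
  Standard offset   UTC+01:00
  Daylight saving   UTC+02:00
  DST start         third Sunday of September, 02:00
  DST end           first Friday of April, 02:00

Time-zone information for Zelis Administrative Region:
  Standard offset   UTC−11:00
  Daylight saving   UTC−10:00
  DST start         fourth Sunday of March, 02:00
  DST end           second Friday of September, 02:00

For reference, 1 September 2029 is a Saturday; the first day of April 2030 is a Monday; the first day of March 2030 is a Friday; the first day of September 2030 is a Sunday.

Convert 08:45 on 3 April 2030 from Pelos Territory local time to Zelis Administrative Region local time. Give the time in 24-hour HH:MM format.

20:45

1 September 2029 is a Saturday, so the first Sunday is September 2 and the third is September 16.
1 April 2030 is a Monday, so the first Friday is April 5.
3 April 2030 falls between 16 September 2029 and 5 April 2030, so daylight saving is in effect and Pelos Territory is at UTC+02:00.
08:45 Pelos Territory − 2h = 06:45 UTC.
1 March 2030 is a Friday, so the first Sunday is March 3 and the fourth is March 24.
1 September 2030 is a Sunday, so the first Friday is September 6 and the second is September 13.
At the standard offset (UTC−11:00), 06:45 UTC − 11h = 19:45 Zelis Administrative Region standard time (rolling into the previous day, 2 April 2030).
Daylight saving runs 24 March – 13 September; the standard-time date in Zelis Administrative Region, 2 April 2030, is inside that window, so Zelis Administrative Region is at UTC−10:00.
06:45 UTC − 10h = 20:45 Zelis Administrative Region (rolling into the previous day, 2 April 2030).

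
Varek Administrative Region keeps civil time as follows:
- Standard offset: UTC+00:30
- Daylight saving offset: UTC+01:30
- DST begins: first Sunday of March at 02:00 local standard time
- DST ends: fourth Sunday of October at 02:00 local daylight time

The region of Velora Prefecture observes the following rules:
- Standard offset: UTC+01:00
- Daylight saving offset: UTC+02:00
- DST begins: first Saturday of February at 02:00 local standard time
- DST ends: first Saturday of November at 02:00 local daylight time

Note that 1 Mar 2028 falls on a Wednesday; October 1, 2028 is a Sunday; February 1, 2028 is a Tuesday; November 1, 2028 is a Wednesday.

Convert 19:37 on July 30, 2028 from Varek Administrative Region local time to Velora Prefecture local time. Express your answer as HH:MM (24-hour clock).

20:07

1 March 2028 is a Wednesday, so the first Sunday is March 5.
1 October 2028 is a Sunday, so the first Sunday is October 1 and the fourth is October 22.
July 30, 2028 lies within the daylight-saving period (5 March – 22 October), so Varek Administrative Region is on daylight time, UTC+01:30.
19:37 Varek Administrative Region − 1h30m = 18:07 UTC.
1 February 2028 is a Tuesday, so the first Saturday is February 5.
1 November 2028 is a Wednesday, so the first Saturday is November 4.
At the standard offset (UTC+01:00), 18:07 UTC + 1h = 19:07 Velora Prefecture standard time.
Daylight saving runs 5 February – 4 November; the standard-time date in Velora Prefecture, July 30, 2028, is inside that window, so Velora Prefecture is at UTC+02:00.
18:07 UTC + 2h = 20:07 Velora Prefecture.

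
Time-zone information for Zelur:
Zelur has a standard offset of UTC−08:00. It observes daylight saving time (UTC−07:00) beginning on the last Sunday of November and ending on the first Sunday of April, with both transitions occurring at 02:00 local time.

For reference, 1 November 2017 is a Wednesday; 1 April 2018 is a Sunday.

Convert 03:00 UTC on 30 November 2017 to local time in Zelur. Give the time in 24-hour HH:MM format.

20:00

1 November 2017 is a Wednesday, so Sundays fall on 5, 12, 19, 26; the last is November 26.
1 April 2018 is a Sunday, so the first Sunday is April 1.
At the standard offset (UTC−08:00), 03:00 UTC − 8h = 19:00 Zelur standard time (rolling into the previous day, 29 November 2017).
Daylight saving runs 26 November 2017 – 1 April 2018; the standard-time date in Zelur, 29 November 2017, is inside that window, so Zelur is at UTC−07:00.
03:00 UTC − 7h = 20:00 local (rolling into the previous day, 29 November 2017).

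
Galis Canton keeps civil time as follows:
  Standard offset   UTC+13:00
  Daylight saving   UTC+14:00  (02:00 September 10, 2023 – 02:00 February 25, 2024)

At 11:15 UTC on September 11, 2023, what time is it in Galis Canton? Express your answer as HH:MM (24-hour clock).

At the standard offset (UTC+13:00), 11:15 UTC + 13h = 00:15 Galis Canton standard time (rolling into the next day, 12 September 2023).
The standard-time date in Galis Canton, September 12, 2023, lies within the daylight-saving period (10 September 2023 – 25 February 2024), so Galis Canton is on daylight time, UTC+14:00.
11:15 UTC + 14h = 01:15 local (rolling into the next day, 12 September 2023).

01:15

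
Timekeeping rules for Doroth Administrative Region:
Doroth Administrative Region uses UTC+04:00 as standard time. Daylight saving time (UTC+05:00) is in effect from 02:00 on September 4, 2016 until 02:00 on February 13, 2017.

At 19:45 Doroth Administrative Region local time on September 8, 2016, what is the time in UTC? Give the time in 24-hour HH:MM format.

September 8, 2016 falls between 4 September 2016 and 13 February 2017, so daylight saving is in effect and Doroth Administrative Region is at UTC+05:00.
19:45 local − 5h = 14:45 UTC.

14:45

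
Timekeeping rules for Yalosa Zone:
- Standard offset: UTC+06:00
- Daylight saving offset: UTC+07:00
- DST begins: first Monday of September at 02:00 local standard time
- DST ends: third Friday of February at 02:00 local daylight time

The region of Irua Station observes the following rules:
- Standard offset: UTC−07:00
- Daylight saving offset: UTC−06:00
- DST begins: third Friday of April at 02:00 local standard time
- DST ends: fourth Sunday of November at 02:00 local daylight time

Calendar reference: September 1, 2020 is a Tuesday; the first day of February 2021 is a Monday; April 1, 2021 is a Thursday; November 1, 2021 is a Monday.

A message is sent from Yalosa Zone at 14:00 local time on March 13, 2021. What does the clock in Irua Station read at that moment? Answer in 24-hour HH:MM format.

1 September 2020 is a Tuesday, so the first Monday is September 7.
1 February 2021 is a Monday, so the first Friday is February 5 and the third is February 19.
March 13, 2021 is outside the daylight-saving period (7 September 2020 – 19 February 2021), so Yalosa Zone is on standard time, UTC+06:00.
14:00 Yalosa Zone − 6h = 08:00 UTC.
1 April 2021 is a Thursday, so the first Friday is April 2 and the third is April 16.
1 November 2021 is a Monday, so the first Sunday is November 7 and the fourth is November 28.
At the standard offset (UTC−07:00), 08:00 UTC − 7h = 01:00 Irua Station standard time.
The standard-time date in Irua Station, March 13, 2021, does not fall between 16 April and 28 November, so daylight saving is not in effect and Irua Station is at UTC−07:00.
08:00 UTC − 7h = 01:00 Irua Station.

01:00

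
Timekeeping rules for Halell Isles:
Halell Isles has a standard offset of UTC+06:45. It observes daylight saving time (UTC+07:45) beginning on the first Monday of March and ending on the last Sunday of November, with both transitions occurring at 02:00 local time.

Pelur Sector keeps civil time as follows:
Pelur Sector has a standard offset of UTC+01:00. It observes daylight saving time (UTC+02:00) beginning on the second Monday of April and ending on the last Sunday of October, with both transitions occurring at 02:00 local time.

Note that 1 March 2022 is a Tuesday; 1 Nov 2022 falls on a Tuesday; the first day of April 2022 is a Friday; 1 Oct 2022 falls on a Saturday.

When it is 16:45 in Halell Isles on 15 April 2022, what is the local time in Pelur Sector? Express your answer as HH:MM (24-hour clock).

11:00

1 March 2022 is a Tuesday, so the first Monday is March 7.
1 November 2022 is a Tuesday, so Sundays fall on 6, 13, 20, 27; the last is November 27.
15 April 2022 falls between 7 March and 27 November, so daylight saving is in effect and Halell Isles is at UTC+07:45.
16:45 Halell Isles − 7h45m = 09:00 UTC.
1 April 2022 is a Friday, so the first Monday is April 4 and the second is April 11.
1 October 2022 is a Saturday, so Sundays fall on 2, 9, 16, 23, 30; the last is October 30.
At the standard offset (UTC+01:00), 09:00 UTC + 1h = 10:00 Pelur Sector standard time.
Daylight saving runs 11 April – 30 October; the standard-time date in Pelur Sector, 15 April 2022, is inside that window, so Pelur Sector is at UTC+02:00.
09:00 UTC + 2h = 11:00 Pelur Sector.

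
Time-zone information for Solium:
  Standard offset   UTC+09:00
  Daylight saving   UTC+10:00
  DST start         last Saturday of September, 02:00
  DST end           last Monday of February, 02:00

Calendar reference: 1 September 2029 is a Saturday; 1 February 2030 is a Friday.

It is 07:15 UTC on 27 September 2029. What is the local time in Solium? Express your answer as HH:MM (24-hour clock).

16:15

1 September 2029 is a Saturday, so Saturdays fall on 1, 8, 15, 22, 29; the last is September 29.
1 February 2030 is a Friday, so Mondays fall on 4, 11, 18, 25; the last is February 25.
At the standard offset (UTC+09:00), 07:15 UTC + 9h = 16:15 Solium standard time.
The standard-time date in Solium, 27 September 2029, is outside the daylight-saving period (29 September 2029 – 25 February 2030), so Solium is on standard time, UTC+09:00.
07:15 UTC + 9h = 16:15 local.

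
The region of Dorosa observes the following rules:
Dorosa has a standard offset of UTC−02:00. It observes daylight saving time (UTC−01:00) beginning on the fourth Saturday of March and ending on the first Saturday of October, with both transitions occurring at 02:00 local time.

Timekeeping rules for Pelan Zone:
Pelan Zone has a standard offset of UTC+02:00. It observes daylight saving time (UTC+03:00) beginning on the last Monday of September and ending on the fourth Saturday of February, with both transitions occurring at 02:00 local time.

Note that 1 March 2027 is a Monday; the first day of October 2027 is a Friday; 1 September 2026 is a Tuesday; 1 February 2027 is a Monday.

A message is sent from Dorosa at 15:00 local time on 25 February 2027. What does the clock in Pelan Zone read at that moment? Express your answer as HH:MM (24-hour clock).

20:00

1 March 2027 is a Monday, so the first Saturday is March 6 and the fourth is March 27.
1 October 2027 is a Friday, so the first Saturday is October 2.
Daylight saving runs 27 March – 2 October; 25 February 2027 is outside that window, so Dorosa is on standard time at UTC−02:00.
15:00 Dorosa + 2h = 17:00 UTC.
1 September 2026 is a Tuesday, so Mondays fall on 7, 14, 21, 28; the last is September 28.
1 February 2027 is a Monday, so the first Saturday is February 6 and the fourth is February 27.
At the standard offset (UTC+02:00), 17:00 UTC + 2h = 19:00 Pelan Zone standard time.
The standard-time date in Pelan Zone, 25 February 2027, falls between 28 September 2026 and 27 February 2027, so daylight saving is in effect and Pelan Zone is at UTC+03:00.
17:00 UTC + 3h = 20:00 Pelan Zone.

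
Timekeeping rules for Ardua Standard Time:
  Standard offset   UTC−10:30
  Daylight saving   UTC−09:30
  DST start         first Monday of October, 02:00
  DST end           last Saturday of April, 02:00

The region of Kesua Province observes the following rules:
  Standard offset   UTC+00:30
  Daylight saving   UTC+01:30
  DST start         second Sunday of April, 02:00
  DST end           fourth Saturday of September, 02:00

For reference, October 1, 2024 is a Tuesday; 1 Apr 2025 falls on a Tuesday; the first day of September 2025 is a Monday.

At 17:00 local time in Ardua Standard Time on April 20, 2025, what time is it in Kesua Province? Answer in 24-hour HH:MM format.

1 October 2024 is a Tuesday, so the first Monday is October 7.
1 April 2025 is a Tuesday, so Saturdays fall on 5, 12, 19, 26; the last is April 26.
April 20, 2025 falls between 7 October 2024 and 26 April 2025, so daylight saving is in effect and Ardua Standard Time is at UTC−09:30.
17:00 Ardua Standard Time + 9h30m = 02:30 UTC (rolling into the next day, 21 April 2025).
1 April 2025 is a Tuesday, so the first Sunday is April 6 and the second is April 13.
1 September 2025 is a Monday, so the first Saturday is September 6 and the fourth is September 27.
At the standard offset (UTC+00:30), 02:30 UTC + 0h30m = 03:00 Kesua Province standard time.
The standard-time date in Kesua Province, April 21, 2025, lies within the daylight-saving period (13 April – 27 September), so Kesua Province is on daylight time, UTC+01:30.
02:30 UTC + 1h30m = 04:00 Kesua Province.

04:00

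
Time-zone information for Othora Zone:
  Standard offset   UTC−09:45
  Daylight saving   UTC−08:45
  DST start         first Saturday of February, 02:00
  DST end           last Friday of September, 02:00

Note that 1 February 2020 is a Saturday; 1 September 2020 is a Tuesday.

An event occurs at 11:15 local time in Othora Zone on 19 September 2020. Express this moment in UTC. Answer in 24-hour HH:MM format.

1 February 2020 is a Saturday, so the first Saturday is February 1.
1 September 2020 is a Tuesday, so Fridays fall on 4, 11, 18, 25; the last is September 25.
Daylight saving runs 1 February – 25 September; 19 September 2020 is inside that window, so Othora Zone is at UTC−08:45.
11:15 local + 8h45m = 20:00 UTC.

20:00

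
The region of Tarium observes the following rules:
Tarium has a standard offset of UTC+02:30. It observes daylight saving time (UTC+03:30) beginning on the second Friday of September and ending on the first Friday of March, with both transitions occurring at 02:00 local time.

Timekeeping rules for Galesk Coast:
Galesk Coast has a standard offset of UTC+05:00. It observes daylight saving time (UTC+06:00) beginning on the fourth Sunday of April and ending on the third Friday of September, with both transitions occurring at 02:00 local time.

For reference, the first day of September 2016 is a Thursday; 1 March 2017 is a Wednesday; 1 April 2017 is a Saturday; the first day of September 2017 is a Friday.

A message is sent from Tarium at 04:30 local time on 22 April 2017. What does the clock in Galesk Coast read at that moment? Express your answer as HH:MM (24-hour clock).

1 September 2016 is a Thursday, so the first Friday is September 2 and the second is September 9.
1 March 2017 is a Wednesday, so the first Friday is March 3.
Daylight saving runs 9 September 2016 – 3 March 2017; 22 April 2017 is outside that window, so Tarium is on standard time at UTC+02:30.
04:30 Tarium − 2h30m = 02:00 UTC.
1 April 2017 is a Saturday, so the first Sunday is April 2 and the fourth is April 23.
1 September 2017 is a Friday, so the first Friday is September 1 and the third is September 15.
At the standard offset (UTC+05:00), 02:00 UTC + 5h = 07:00 Galesk Coast standard time.
The standard-time date in Galesk Coast, 22 April 2017, does not fall between 23 April and 15 September, so daylight saving is not in effect and Galesk Coast is at UTC+05:00.
02:00 UTC + 5h = 07:00 Galesk Coast.

07:00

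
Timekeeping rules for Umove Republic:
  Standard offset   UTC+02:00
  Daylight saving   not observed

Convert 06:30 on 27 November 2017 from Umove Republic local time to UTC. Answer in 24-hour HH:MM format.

Umove Republic has no daylight saving, so its offset is UTC+02:00 year-round.
06:30 local − 2h = 04:30 UTC.

04:30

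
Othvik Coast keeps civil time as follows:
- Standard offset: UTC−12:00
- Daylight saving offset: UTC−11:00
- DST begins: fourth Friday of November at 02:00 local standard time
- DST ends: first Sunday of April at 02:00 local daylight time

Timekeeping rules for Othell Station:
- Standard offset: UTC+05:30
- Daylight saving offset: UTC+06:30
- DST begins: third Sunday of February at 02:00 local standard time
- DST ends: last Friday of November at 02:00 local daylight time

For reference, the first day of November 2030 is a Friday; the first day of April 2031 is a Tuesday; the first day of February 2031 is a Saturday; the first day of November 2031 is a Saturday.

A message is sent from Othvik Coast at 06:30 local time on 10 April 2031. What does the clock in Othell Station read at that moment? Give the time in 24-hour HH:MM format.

1 November 2030 is a Friday, so the first Friday is November 1 and the fourth is November 22.
1 April 2031 is a Tuesday, so the first Sunday is April 6.
10 April 2031 does not fall between 22 November 2030 and 6 April 2031, so daylight saving is not in effect and Othvik Coast is at UTC−12:00.
06:30 Othvik Coast + 12h = 18:30 UTC.
1 February 2031 is a Saturday, so the first Sunday is February 2 and the third is February 16.
1 November 2031 is a Saturday, so Fridays fall on 7, 14, 21, 28; the last is November 28.
At the standard offset (UTC+05:30), 18:30 UTC + 5h30m = 00:00 Othell Station standard time (rolling into the next day, 11 April 2031).
The standard-time date in Othell Station, 11 April 2031, lies within the daylight-saving period (16 February – 28 November), so Othell Station is on daylight time, UTC+06:30.
18:30 UTC + 6h30m = 01:00 Othell Station (rolling into the next day, 11 April 2031).

01:00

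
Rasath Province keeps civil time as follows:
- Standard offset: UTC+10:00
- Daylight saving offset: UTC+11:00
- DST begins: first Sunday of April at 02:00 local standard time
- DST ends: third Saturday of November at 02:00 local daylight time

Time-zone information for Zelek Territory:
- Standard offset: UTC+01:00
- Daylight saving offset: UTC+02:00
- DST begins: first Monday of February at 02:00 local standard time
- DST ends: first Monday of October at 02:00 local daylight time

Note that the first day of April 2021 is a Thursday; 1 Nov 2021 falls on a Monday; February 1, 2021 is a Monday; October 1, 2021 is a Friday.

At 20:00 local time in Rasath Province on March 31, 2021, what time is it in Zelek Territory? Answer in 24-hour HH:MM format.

12:00

1 April 2021 is a Thursday, so the first Sunday is April 4.
1 November 2021 is a Monday, so the first Saturday is November 6 and the third is November 20.
March 31, 2021 is outside the daylight-saving period (4 April – 20 November), so Rasath Province is on standard time, UTC+10:00.
20:00 Rasath Province − 10h = 10:00 UTC.
1 February 2021 is a Monday, so the first Monday is February 1.
1 October 2021 is a Friday, so the first Monday is October 4.
At the standard offset (UTC+01:00), 10:00 UTC + 1h = 11:00 Zelek Territory standard time.
Daylight saving runs 1 February – 4 October; the standard-time date in Zelek Territory, March 31, 2021, is inside that window, so Zelek Territory is at UTC+02:00.
10:00 UTC + 2h = 12:00 Zelek Territory.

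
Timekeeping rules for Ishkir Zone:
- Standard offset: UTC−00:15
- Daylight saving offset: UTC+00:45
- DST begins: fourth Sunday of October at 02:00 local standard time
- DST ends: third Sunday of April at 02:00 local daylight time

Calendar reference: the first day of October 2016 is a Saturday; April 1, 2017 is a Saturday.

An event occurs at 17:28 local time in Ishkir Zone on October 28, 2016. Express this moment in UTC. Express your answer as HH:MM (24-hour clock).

16:43

1 October 2016 is a Saturday, so the first Sunday is October 2 and the fourth is October 23.
1 April 2017 is a Saturday, so the first Sunday is April 2 and the third is April 16.
October 28, 2016 lies within the daylight-saving period (23 October 2016 – 16 April 2017), so Ishkir Zone is on daylight time, UTC+00:45.
17:28 local − 0h45m = 16:43 UTC.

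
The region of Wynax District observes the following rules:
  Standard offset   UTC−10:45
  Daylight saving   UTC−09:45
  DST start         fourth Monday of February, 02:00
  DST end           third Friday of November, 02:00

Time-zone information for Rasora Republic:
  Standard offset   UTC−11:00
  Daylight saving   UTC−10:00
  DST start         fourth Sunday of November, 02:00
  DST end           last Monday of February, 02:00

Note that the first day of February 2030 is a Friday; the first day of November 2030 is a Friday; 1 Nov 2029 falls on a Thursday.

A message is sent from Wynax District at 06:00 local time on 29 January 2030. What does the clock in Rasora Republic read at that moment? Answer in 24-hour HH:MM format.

1 February 2030 is a Friday, so the first Monday is February 4 and the fourth is February 25.
1 November 2030 is a Friday, so the first Friday is November 1 and the third is November 15.
29 January 2030 is outside the daylight-saving period (25 February – 15 November), so Wynax District is on standard time, UTC−10:45.
06:00 Wynax District + 10h45m = 16:45 UTC.
1 November 2029 is a Thursday, so the first Sunday is November 4 and the fourth is November 25.
1 February 2030 is a Friday, so Mondays fall on 4, 11, 18, 25; the last is February 25.
At the standard offset (UTC−11:00), 16:45 UTC − 11h = 05:45 Rasora Republic standard time.
The standard-time date in Rasora Republic, 29 January 2030, falls between 25 November 2029 and 25 February 2030, so daylight saving is in effect and Rasora Republic is at UTC−10:00.
16:45 UTC − 10h = 06:45 Rasora Republic.

06:45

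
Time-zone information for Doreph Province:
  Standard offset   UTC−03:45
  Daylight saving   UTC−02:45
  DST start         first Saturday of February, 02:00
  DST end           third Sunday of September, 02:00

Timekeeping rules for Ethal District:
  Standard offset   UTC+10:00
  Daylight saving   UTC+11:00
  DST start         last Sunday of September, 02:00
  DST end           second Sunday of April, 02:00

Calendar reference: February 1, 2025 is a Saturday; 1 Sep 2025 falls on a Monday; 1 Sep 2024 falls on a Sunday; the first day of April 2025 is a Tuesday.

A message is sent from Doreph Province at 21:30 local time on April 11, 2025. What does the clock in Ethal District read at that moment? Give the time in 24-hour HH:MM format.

11:15

1 February 2025 is a Saturday, so the first Saturday is February 1.
1 September 2025 is a Monday, so the first Sunday is September 7 and the third is September 21.
April 11, 2025 falls between 1 February and 21 September, so daylight saving is in effect and Doreph Province is at UTC−02:45.
21:30 Doreph Province + 2h45m = 00:15 UTC (rolling into the next day, 12 April 2025).
1 September 2024 is a Sunday, so Sundays fall on 1, 8, 15, 22, 29; the last is September 29.
1 April 2025 is a Tuesday, so the first Sunday is April 6 and the second is April 13.
At the standard offset (UTC+10:00), 00:15 UTC + 10h = 10:15 Ethal District standard time.
The standard-time date in Ethal District, April 12, 2025, falls between 29 September 2024 and 13 April 2025, so daylight saving is in effect and Ethal District is at UTC+11:00.
00:15 UTC + 11h = 11:15 Ethal District.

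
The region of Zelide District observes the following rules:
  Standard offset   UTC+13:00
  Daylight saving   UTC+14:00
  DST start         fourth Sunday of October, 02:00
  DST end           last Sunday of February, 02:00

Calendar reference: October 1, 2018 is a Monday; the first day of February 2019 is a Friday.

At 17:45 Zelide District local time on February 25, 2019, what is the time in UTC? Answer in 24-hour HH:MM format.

1 October 2018 is a Monday, so the first Sunday is October 7 and the fourth is October 28.
1 February 2019 is a Friday, so Sundays fall on 3, 10, 17, 24; the last is February 24.
Daylight saving runs 28 October 2018 – 24 February 2019; February 25, 2019 is outside that window, so Zelide District is on standard time at UTC+13:00.
17:45 local − 13h = 04:45 UTC.

04:45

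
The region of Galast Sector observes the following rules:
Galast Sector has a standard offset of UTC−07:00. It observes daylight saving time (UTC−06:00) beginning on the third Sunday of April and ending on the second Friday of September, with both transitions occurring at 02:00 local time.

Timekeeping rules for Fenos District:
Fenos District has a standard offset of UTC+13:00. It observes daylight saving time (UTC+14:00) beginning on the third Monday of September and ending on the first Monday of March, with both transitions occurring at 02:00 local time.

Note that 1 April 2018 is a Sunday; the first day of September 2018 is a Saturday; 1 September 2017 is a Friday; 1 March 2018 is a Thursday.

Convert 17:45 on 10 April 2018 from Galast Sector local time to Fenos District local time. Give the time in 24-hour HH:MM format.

13:45

1 April 2018 is a Sunday, so the first Sunday is April 1 and the third is April 15.
1 September 2018 is a Saturday, so the first Friday is September 7 and the second is September 14.
Daylight saving runs 15 April – 14 September; 10 April 2018 is outside that window, so Galast Sector is on standard time at UTC−07:00.
17:45 Galast Sector + 7h = 00:45 UTC (rolling into the next day, 11 April 2018).
1 September 2017 is a Friday, so the first Monday is September 4 and the third is September 18.
1 March 2018 is a Thursday, so the first Monday is March 5.
At the standard offset (UTC+13:00), 00:45 UTC + 13h = 13:45 Fenos District standard time.
Daylight saving runs 18 September 2017 – 5 March 2018; the standard-time date in Fenos District, 11 April 2018, is outside that window, so Fenos District is on standard time at UTC+13:00.
00:45 UTC + 13h = 13:45 Fenos District.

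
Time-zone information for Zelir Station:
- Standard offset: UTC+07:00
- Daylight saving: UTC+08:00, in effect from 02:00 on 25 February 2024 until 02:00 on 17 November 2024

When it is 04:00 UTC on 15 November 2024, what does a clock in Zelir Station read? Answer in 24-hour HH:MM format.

At the standard offset (UTC+07:00), 04:00 UTC + 7h = 11:00 Zelir Station standard time.
The standard-time date in Zelir Station, 15 November 2024, falls between 25 February and 17 November, so daylight saving is in effect and Zelir Station is at UTC+08:00.
04:00 UTC + 8h = 12:00 local.

12:00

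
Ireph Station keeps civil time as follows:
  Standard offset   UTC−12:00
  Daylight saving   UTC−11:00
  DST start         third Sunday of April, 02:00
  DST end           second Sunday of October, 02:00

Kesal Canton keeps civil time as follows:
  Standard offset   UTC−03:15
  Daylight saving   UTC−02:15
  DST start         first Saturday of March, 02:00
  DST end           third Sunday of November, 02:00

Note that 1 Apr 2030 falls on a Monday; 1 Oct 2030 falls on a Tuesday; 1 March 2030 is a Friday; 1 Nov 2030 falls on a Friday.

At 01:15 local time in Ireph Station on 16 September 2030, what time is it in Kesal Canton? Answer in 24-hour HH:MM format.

1 April 2030 is a Monday, so the first Sunday is April 7 and the third is April 21.
1 October 2030 is a Tuesday, so the first Sunday is October 6 and the second is October 13.
16 September 2030 lies within the daylight-saving period (21 April – 13 October), so Ireph Station is on daylight time, UTC−11:00.
01:15 Ireph Station + 11h = 12:15 UTC.
1 March 2030 is a Friday, so the first Saturday is March 2.
1 November 2030 is a Friday, so the first Sunday is November 3 and the third is November 17.
At the standard offset (UTC−03:15), 12:15 UTC − 3h15m = 09:00 Kesal Canton standard time.
Daylight saving runs 2 March – 17 November; the standard-time date in Kesal Canton, 16 September 2030, is inside that window, so Kesal Canton is at UTC−02:15.
12:15 UTC − 2h15m = 10:00 Kesal Canton.

10:00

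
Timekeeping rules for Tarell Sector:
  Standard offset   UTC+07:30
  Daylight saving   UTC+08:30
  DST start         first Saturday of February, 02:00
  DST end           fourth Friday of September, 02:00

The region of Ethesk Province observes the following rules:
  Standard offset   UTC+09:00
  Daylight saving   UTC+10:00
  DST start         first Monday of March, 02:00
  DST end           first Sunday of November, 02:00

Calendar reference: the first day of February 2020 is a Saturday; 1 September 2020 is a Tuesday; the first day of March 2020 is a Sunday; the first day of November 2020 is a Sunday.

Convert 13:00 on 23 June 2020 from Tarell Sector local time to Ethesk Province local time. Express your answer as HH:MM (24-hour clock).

1 February 2020 is a Saturday, so the first Saturday is February 1.
1 September 2020 is a Tuesday, so the first Friday is September 4 and the fourth is September 25.
Daylight saving runs 1 February – 25 September; 23 June 2020 is inside that window, so Tarell Sector is at UTC+08:30.
13:00 Tarell Sector − 8h30m = 04:30 UTC.
1 March 2020 is a Sunday, so the first Monday is March 2.
1 November 2020 is a Sunday, so the first Sunday is November 1.
At the standard offset (UTC+09:00), 04:30 UTC + 9h = 13:30 Ethesk Province standard time.
Daylight saving runs 2 March – 1 November; the standard-time date in Ethesk Province, 23 June 2020, is inside that window, so Ethesk Province is at UTC+10:00.
04:30 UTC + 10h = 14:30 Ethesk Province.

14:30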